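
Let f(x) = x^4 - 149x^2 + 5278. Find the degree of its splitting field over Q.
[K : Q] = 4

Solving the quadratic in x^2: x^2 = (149 ± √(149^2 - 4·5278))/2 = (149 ± √1089)/2 = (149 ± 33)/2, giving x^2 = 91 or x^2 = 58. So f(x) = (x^2 - 91)(x^2 - 58) and the roots of f are ±√91, ±√58. Hence the splitting field is K = Q(√91, √58). Since 91 and 58 are distinct squarefree integers > 1, their product 5278 is not a perfect square, so √58 ∉ Q(√91). By the tower law [K:Q] = [Q(√91,√58):Q(√91)] · [Q(√91):Q] = 2 · 2 = 4.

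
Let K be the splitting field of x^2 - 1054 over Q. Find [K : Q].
[K : Q] = 2

f(x) = x^2 - 1054 factors as (x - √1054)(x + √1054). The splitting field is K = Q(√1054). Since 1054 is squarefree and > 1, it is not a perfect square, so x^2 - 1054 is irreducible over Q and [Q(√1054) : Q] = 2. Hence [K : Q] = 2.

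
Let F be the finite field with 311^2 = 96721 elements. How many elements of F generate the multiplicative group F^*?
There are φ(96720) = 23040 primitive elements

F_q^* is cyclic of order q - 1 = 96720. A cyclic group of order m has exactly φ(m) generators. Here m = 96720 = 2^4 · 3 · 5 · 13 · 31, so the number of primitive elements is φ(96720) = 23040.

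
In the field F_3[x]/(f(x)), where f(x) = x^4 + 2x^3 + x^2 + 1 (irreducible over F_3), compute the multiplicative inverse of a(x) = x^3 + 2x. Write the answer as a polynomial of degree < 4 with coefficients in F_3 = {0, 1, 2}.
a(x)^(-1) ≡ x^3 + 2 (mod f(x))

Since f is irreducible over F_3, F_3[x]/(f) is a field and a(x) ≠ 0 has an inverse. Apply the extended Euclidean algorithm to f(x) and a(x) in F_3[x]: f(x) = (x + 2)·a(x) + (2x^2 + 2x + 1);  a(x) = (2x + 1)·(2x^2 + 2x + 1) + (x + 2);  (2x^2 + 2x + 1) = (2x + 1)·(x + 2) + (2). The last nonzero remainder is the constant 2 = gcd(f, a) in F_3. Back-substituting through the division chain expresses 2 = s(x)·a(x) + t(x)·f(x) with s(x) ≡ 2x^3 + 1 (mod f), so (2x^3 + 1)·a(x) ≡ 2 (mod f). Multiplying by 2^(-1) ≡ 2 in F_3 gives a(x)^(-1) ≡ 2·(2x^3 + 1) ≡ x^3 + 2 (mod f). Check: (x^3 + 2x)·(x^3 + 2) = x^6 + 2x^4 + 2x^3 + x ≡ 1 (mod x^4 + 2x^3 + x^2 + 1).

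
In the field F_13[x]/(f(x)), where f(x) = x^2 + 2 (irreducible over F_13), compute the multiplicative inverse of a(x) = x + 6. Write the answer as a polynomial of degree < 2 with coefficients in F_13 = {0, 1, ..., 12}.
a(x)^(-1) ≡ x + 7 (mod f(x))

Since f is irreducible over F_13, F_13[x]/(f) is a field and a(x) ≠ 0 has an inverse. Apply the extended Euclidean algorithm to f(x) and a(x) in F_13[x]: f(x) = (x + 7)·a(x) + (12). The last nonzero remainder is the constant 12 = gcd(f, a) in F_13. Back-substituting through the division chain expresses 12 = s(x)·a(x) + t(x)·f(x) with s(x) ≡ 12x + 6 (mod f), so (12x + 6)·a(x) ≡ 12 (mod f). Multiplying by 12^(-1) ≡ 12 in F_13 gives a(x)^(-1) ≡ 12·(12x + 6) ≡ x + 7 (mod f). Check: (x + 6)·(x + 7) = x^2 + 3 ≡ 1 (mod x^2 + 2).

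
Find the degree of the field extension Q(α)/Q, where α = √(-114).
[Q(α):Q] = 2

[Q(α):Q] equals the degree of the minimal polynomial of α. Here α^2 = -114 and x^2 + 114 is irreducible (d = -114 is squarefree, ≠ 1, hence not a square), so deg(m_α) = 2. Thus [Q(α):Q] = 2.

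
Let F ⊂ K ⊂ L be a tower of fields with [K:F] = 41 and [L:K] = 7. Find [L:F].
[L:F] = 287

The tower law says that for any tower of field extensions F ⊂ K ⊂ L with finite degrees, [L:F] = [L:K] · [K:F]. Here this gives [L:F] = 7 · 41 = 287.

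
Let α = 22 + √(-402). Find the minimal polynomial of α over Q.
m_α(x) = x^2 - 44x + 886

From α - 22 = √(-402), squaring gives (α - 22)^2 = -402, i.e. α^2 - 44α + 484 = -402, so α^2 - 44α + 886 = 0. The discriminant of x^2 - 44x + 886 is (-44)^2 - 4·(886) = 1936 - 3544 = -1608, and 4·(-402) is not a perfect square in Q since -402 is squarefree and ≠ 1. Hence x^2 - 44x + 886 is irreducible over Q and is the minimal polynomial of α.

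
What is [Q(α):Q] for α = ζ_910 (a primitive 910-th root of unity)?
[Q(α):Q] = 288

The minimal polynomial of ζ_910 over Q is the 910-th cyclotomic polynomial Φ_910(x), which is irreducible over Q and has degree φ(910) = 288. Hence [Q(α):Q] = φ(910) = 288.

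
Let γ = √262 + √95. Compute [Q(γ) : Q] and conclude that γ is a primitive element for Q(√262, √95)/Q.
[Q(γ) : Q] = 4 (equivalently, Q(γ) = Q(√262, √95))

Obviously Q(γ) ⊆ Q(√262, √95), and [Q(√262, √95):Q] = 4 (since 262, 95 are distinct squarefree integers > 1 with 24890 not a perfect square). To show equality we compute the minimal polynomial of γ. From γ = √262 + √95: γ^2 = 262 + 2√(24890) + 95 = 357 + 2√(24890), so γ^2 - 357 = 2√(24890); squaring, (γ^2 - 357)^2 = 4·24890, i.e. γ^4 - 714γ^2 + 127449 - 99560 = 0, i.e. γ^4 - 714γ^2 + 27889 = 0. So γ is a root of x^4 - 714x^2 + 27889. This polynomial is irreducible over Q: it has no rational root (each ±√262 ± √95 is irrational), and any factorization into two quadratics over Q would force √(24890) ∈ Q (pairing opposite roots) or √262, √95 ∈ Q (other pairings), all impossible. Hence [Q(γ):Q] = 4 = [Q(√262, √95):Q], so Q(γ) = Q(√262, √95).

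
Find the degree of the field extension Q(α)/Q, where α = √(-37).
[Q(α):Q] = 2

[Q(α):Q] equals the degree of the minimal polynomial of α. Here α^2 = -37 and x^2 + 37 is irreducible (d = -37 is squarefree, ≠ 1, hence not a square), so deg(m_α) = 2. Thus [Q(α):Q] = 2.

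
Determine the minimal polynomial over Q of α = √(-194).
m_α(x) = x^2 + 194

α satisfies α^2 + 194 = 0, so x^2 + 194 annihilates α. Since d = -194 is squarefree and ≠ 1, it is not a perfect square in Q, so x^2 + 194 has no rational root and is therefore irreducible over Q (a degree-2 polynomial over a field is irreducible iff it has no root). Hence m_α(x) = x^2 + 194.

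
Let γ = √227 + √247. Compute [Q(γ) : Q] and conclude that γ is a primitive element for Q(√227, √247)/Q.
[Q(γ) : Q] = 4 (equivalently, Q(γ) = Q(√227, √247))

Obviously Q(γ) ⊆ Q(√227, √247), and [Q(√227, √247):Q] = 4 (since 227, 247 are distinct squarefree integers > 1 with 56069 not a perfect square). To show equality we compute the minimal polynomial of γ. From γ = √227 + √247: γ^2 = 227 + 2√(56069) + 247 = 474 + 2√(56069), so γ^2 - 474 = 2√(56069); squaring, (γ^2 - 474)^2 = 4·56069, i.e. γ^4 - 948γ^2 + 224676 - 224276 = 0, i.e. γ^4 - 948γ^2 + 400 = 0. So γ is a root of x^4 - 948x^2 + 400. This polynomial is irreducible over Q: it has no rational root (each ±√227 ± √247 is irrational), and any factorization into two quadratics over Q would force √(56069) ∈ Q (pairing opposite roots) or √227, √247 ∈ Q (other pairings), all impossible. Hence [Q(γ):Q] = 4 = [Q(√227, √247):Q], so Q(γ) = Q(√227, √247).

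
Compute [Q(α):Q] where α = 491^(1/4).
[Q(α):Q] = 4

α is a root of x^4 - 491. By Eisenstein's criterion at the prime p = 491 (which divides the constant term 491 but p^2 = 241081 does not, since 491 is squarefree), x^4 - 491 is irreducible over Q. Hence [Q(α):Q] = 4.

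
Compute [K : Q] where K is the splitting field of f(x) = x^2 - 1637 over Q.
[K : Q] = 2

f(x) = x^2 - 1637 factors as (x - √1637)(x + √1637). The splitting field is K = Q(√1637). Since 1637 is squarefree and > 1, it is not a perfect square, so x^2 - 1637 is irreducible over Q and [Q(√1637) : Q] = 2. Hence [K : Q] = 2.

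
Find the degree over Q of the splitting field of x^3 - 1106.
[K : Q] = 6

The roots of x^3 - 1106 are ∛1106, ω∛1106, ω^2∛1106 where ω = e^(2πi/3) is a primitive cube root of unity, so K = Q(∛1106, ω). Now [Q(∛1106):Q] = 3 (since 1106 is not a perfect cube, x^3 - 1106 is irreducible) and [Q(ω):Q] = 2. Both 2 and 3 divide [K:Q], and [K:Q] ≤ 3·2 = 6, so [K:Q] = 6. (Equivalently: Q(∛1106) ⊂ R but ω ∉ R, so [K : Q(∛1106)] = 2.)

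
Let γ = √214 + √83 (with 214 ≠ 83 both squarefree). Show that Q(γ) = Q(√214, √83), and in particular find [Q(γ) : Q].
[Q(γ) : Q] = 4 (equivalently, Q(γ) = Q(√214, √83))

Obviously Q(γ) ⊆ Q(√214, √83), and [Q(√214, √83):Q] = 4 (since 214, 83 are distinct squarefree integers > 1 with 17762 not a perfect square). To show equality we compute the minimal polynomial of γ. From γ = √214 + √83: γ^2 = 214 + 2√(17762) + 83 = 297 + 2√(17762), so γ^2 - 297 = 2√(17762); squaring, (γ^2 - 297)^2 = 4·17762, i.e. γ^4 - 594γ^2 + 88209 - 71048 = 0, i.e. γ^4 - 594γ^2 + 17161 = 0. So γ is a root of x^4 - 594x^2 + 17161. This polynomial is irreducible over Q: it has no rational root (each ±√214 ± √83 is irrational), and any factorization into two quadratics over Q would force √(17762) ∈ Q (pairing opposite roots) or √214, √83 ∈ Q (other pairings), all impossible. Hence [Q(γ):Q] = 4 = [Q(√214, √83):Q], so Q(γ) = Q(√214, √83).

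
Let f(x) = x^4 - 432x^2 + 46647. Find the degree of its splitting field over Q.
[K : Q] = 4

Solving the quadratic in x^2: x^2 = (432 ± √(432^2 - 4·46647))/2 = (432 ± √36)/2 = (432 ± 6)/2, giving x^2 = 213 or x^2 = 219. So f(x) = (x^2 - 213)(x^2 - 219) and the roots of f are ±√213, ±√219. Hence the splitting field is K = Q(√213, √219). Since 213 and 219 are distinct squarefree integers > 1, their product 46647 is not a perfect square, so √219 ∉ Q(√213). By the tower law [K:Q] = [Q(√213,√219):Q(√213)] · [Q(√213):Q] = 2 · 2 = 4.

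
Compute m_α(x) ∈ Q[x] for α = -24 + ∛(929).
m_α(x) = x^3 + 72x^2 + 1728x + 12895

Set β = α + 24 = ∛(929), so β^3 = 929. Then (α + 24)^3 - 929 = 0, i.e. α is a root of g(x) = (x + 24)^3 - 929 = x^3 + 72x^2 + 1728x + 12895. Since g(x) = h(x + 24) where h(x) = x^3 - 929, and h is irreducible over Q (because 929 is not a perfect cube, so h has no rational root, and a monic cubic with no rational root is irreducible), g is also irreducible (irreducibility is preserved under the substitution x → x + 24). Hence m_α(x) = x^3 + 72x^2 + 1728x + 12895.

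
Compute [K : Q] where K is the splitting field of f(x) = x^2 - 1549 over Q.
[K : Q] = 2

f(x) = x^2 - 1549 factors as (x - √1549)(x + √1549). The splitting field is K = Q(√1549). Since 1549 is squarefree and > 1, it is not a perfect square, so x^2 - 1549 is irreducible over Q and [Q(√1549) : Q] = 2. Hence [K : Q] = 2.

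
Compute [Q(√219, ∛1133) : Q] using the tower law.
[Q(√219, ∛1133) : Q] = 6

Let L = Q(√219, ∛1133). Since Q(√219) ⊂ L and [Q(√219):Q] = 2, the tower law gives 2 | [L:Q]. Likewise Q(∛1133) ⊂ L with [Q(∛1133):Q] = 3 (because 1133 is not a perfect cube), so 3 | [L:Q]. As gcd(2,3) = 1, [L:Q] is divisible by 6. Conversely L is generated over Q by √219 and ∛1133, so [L:Q] ≤ 2·3 = 6. Therefore [Q(√219, ∛1133) : Q] = 6.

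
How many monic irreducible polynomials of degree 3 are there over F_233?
There are 4216368 monic irreducible polynomials of degree 3 over F_233

Each element of F_{233^3} that lies in no proper subfield is a root of exactly one monic irreducible of degree 3 over F_233, and each such polynomial has 3 distinct roots in F_{233^3}. By Möbius inversion the count is N_233(3) = (1/3) Σ_{d|3} μ(3/d) · 233^d = (1/3)(μ(3)·233^1 + μ(1)·233^3) = 12649104/3 = 4216368.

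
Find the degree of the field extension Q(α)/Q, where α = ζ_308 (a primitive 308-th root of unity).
[Q(α):Q] = 120

The minimal polynomial of ζ_308 over Q is the 308-th cyclotomic polynomial Φ_308(x), which is irreducible over Q and has degree φ(308) = 120. Hence [Q(α):Q] = φ(308) = 120.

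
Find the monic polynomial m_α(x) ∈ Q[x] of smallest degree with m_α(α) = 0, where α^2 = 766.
m_α(x) = x^2 - 766

α satisfies α^2 - 766 = 0, so x^2 - 766 annihilates α. Since d = 766 is squarefree and ≠ 1, it is not a perfect square in Q, so x^2 - 766 has no rational root and is therefore irreducible over Q (a degree-2 polynomial over a field is irreducible iff it has no root). Hence m_α(x) = x^2 - 766.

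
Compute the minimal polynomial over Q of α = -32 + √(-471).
m_α(x) = x^2 + 64x + 1495

From α + 32 = √(-471), squaring gives (α + 32)^2 = -471, i.e. α^2 + 64α + 1024 = -471, so α^2 + 64α + 1495 = 0. The discriminant of x^2 + 64x + 1495 is (64)^2 - 4·(1495) = 4096 - 5980 = -1884, and 4·(-471) is not a perfect square in Q since -471 is squarefree and ≠ 1. Hence x^2 + 64x + 1495 is irreducible over Q and is the minimal polynomial of α.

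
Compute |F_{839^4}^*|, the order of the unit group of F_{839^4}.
|F_{839^4}^*| = 495504774240

F_{839^4} has 839^4 = 495504774241 elements; its multiplicative group consists of all nonzero elements, so |F_{839^4}^*| = 495504774241 - 1 = 495504774240. (It is cyclic since any finite subgroup of the multiplicative group of a field is cyclic.)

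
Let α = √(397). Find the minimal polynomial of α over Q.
m_α(x) = x^2 - 397

α satisfies α^2 - 397 = 0, so x^2 - 397 annihilates α. Since d = 397 is squarefree and ≠ 1, it is not a perfect square in Q, so x^2 - 397 has no rational root and is therefore irreducible over Q (a degree-2 polynomial over a field is irreducible iff it has no root). Hence m_α(x) = x^2 - 397.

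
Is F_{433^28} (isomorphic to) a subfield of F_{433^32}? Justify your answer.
No: F_{433^28} is not a subfield of F_{433^32}

F_{p^m} embeds in F_{p^n} iff m | n. Here 28 ∤ 32 (since 32 = 1·28 + 4 with remainder 4 ≠ 0), so F_{433^28} is not a subfield of F_{433^32}. Equivalently: if it were, the tower law would give 28 = [F_{433^28}:F_433] dividing [F_{433^32}:F_433] = 32, contradiction.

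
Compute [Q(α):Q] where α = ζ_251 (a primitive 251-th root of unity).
[Q(α):Q] = 250

The minimal polynomial of ζ_251 over Q is the 251-th cyclotomic polynomial Φ_251(x), which is irreducible over Q and has degree φ(251) = 250. Hence [Q(α):Q] = φ(251) = 250.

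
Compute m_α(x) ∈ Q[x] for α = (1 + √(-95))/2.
m_α(x) = x^2 - x + 24

From 2α - 1 = √(-95), squaring gives (2α - 1)^2 = -95, i.e. 4α^2 - 4α + 1 = -95, so α^2 - α + (1 + 95)/4 = 0. Since -95 ≡ 1 (mod 4), (1 + 95)/4 = 24 ∈ Z. The polynomial x^2 - x + 24 has discriminant 1 - 4·(24) = -95, which is not a perfect square in Q (d = -95 is squarefree and ≠ 1), so x^2 - x + 24 is irreducible over Q. It is the minimal polynomial of α.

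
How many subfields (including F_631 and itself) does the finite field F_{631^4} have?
F_{631^4} has 3 subfields

The subfields of F_{p^n} are exactly the fields F_{p^d} for d | n (each is the fixed field of the unique index-d subgroup of Gal(F_{p^n}/F_p) ≅ Z/nZ). The divisors of n = 4 are {1, 2, 4}, giving 3 subfields: F_{631^1}, F_{631^2}, F_{631^4}.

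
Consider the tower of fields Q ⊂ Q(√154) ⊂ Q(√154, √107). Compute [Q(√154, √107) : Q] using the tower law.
[Q(√154, √107) : Q] = 4

[Q(√154):Q] = 2 (min poly x^2 - 154, irreducible since 154 is squarefree > 1). For the top step, suppose √107 ∈ Q(√154), say √107 = c + d√154 with c, d ∈ Q. Squaring: 107 = c^2 + 154d^2 + 2cd√154. Since √154 ∉ Q this forces 2cd = 0. If d = 0 then √107 = c ∈ Q, contradicting 107 squarefree > 1. If c = 0 then 107 = 154d^2, so 154·107 = (154d)^2 is a perfect square in Q — but 154·107 = 16478 is not a perfect square (since 154 and 107 are distinct squarefree integers). Contradiction. Hence √107 ∉ Q(√154), so x^2 - 107 stays irreducible over Q(√154) and [Q(√154, √107) : Q(√154)] = 2. By the tower law, [Q(√154, √107) : Q] = 2 · 2 = 4.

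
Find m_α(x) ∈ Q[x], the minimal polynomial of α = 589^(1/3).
m_α(x) = x^3 - 589

α satisfies α^3 = 589, so x^3 - 589 annihilates α. By the rational root test, a rational root p/q (in lowest terms) of x^3 - 589 would satisfy p^3 = 589 q^3, forcing q = 1 and p^3 = 589; but 589 is not a perfect cube, contradiction. A monic cubic over Q with no rational root is irreducible (any nontrivial factorization would include a linear factor). Hence x^3 - 589 is the minimal polynomial of α, and in particular [Q(α):Q] = 3.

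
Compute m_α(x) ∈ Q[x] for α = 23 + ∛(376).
m_α(x) = x^3 - 69x^2 + 1587x - 12543

Set β = α - 23 = ∛(376), so β^3 = 376. Then (α - 23)^3 - 376 = 0, i.e. α is a root of g(x) = (x - 23)^3 - 376 = x^3 - 69x^2 + 1587x - 12543. Since g(x) = h(x - 23) where h(x) = x^3 - 376, and h is irreducible over Q (because 376 is not a perfect cube, so h has no rational root, and a monic cubic with no rational root is irreducible), g is also irreducible (irreducibility is preserved under the substitution x → x - 23). Hence m_α(x) = x^3 - 69x^2 + 1587x - 12543.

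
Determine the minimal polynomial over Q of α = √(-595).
m_α(x) = x^2 + 595

α satisfies α^2 + 595 = 0, so x^2 + 595 annihilates α. Since d = -595 is squarefree and ≠ 1, it is not a perfect square in Q, so x^2 + 595 has no rational root and is therefore irreducible over Q (a degree-2 polynomial over a field is irreducible iff it has no root). Hence m_α(x) = x^2 + 595.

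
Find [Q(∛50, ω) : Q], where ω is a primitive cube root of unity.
[Q(∛50, ω) : Q] = 6

[Q(∛50):Q] = 3 (min poly x^3 - 50, irreducible since 50 is not a perfect cube). [Q(ω):Q] = 2 (min poly x^2 + x + 1). Since Q(∛50) ⊂ R and ω ∉ R, we have ω ∉ Q(∛50), so x^2 + x + 1 remains irreducible over Q(∛50) and [Q(∛50, ω) : Q(∛50)] = 2. By the tower law, [Q(∛50, ω) : Q] = 3 · 2 = 6. (In fact Q(∛50, ω) is the splitting field of x^3 - 50 over Q.)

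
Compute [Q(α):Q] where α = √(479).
[Q(α):Q] = 2

[Q(α):Q] equals the degree of the minimal polynomial of α. Here α^2 = 479 and x^2 - 479 is irreducible (d = 479 is squarefree, ≠ 1, hence not a square), so deg(m_α) = 2. Thus [Q(α):Q] = 2.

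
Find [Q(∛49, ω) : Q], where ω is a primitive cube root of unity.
[Q(∛49, ω) : Q] = 6

[Q(∛49):Q] = 3 (min poly x^3 - 49, irreducible since 49 is not a perfect cube). [Q(ω):Q] = 2 (min poly x^2 + x + 1). Since Q(∛49) ⊂ R and ω ∉ R, we have ω ∉ Q(∛49), so x^2 + x + 1 remains irreducible over Q(∛49) and [Q(∛49, ω) : Q(∛49)] = 2. By the tower law, [Q(∛49, ω) : Q] = 3 · 2 = 6. (In fact Q(∛49, ω) is the splitting field of x^3 - 49 over Q.)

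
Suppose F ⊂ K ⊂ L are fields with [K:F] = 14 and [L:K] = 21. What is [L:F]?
[L:F] = 294

The tower law says that for any tower of field extensions F ⊂ K ⊂ L with finite degrees, [L:F] = [L:K] · [K:F]. Here this gives [L:F] = 21 · 14 = 294.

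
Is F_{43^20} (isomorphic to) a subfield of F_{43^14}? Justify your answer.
No: F_{43^20} is not a subfield of F_{43^14}

F_{p^m} embeds in F_{p^n} iff m | n. Here 20 ∤ 14 (since 14 = 0·20 + 14 with remainder 14 ≠ 0), so F_{43^20} is not a subfield of F_{43^14}. Equivalently: if it were, the tower law would give 20 = [F_{43^20}:F_43] dividing [F_{43^14}:F_43] = 14, contradiction.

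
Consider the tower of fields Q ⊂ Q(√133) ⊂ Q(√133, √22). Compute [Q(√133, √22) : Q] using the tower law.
[Q(√133, √22) : Q] = 4

[Q(√133):Q] = 2 (min poly x^2 - 133, irreducible since 133 is squarefree > 1). For the top step, suppose √22 ∈ Q(√133), say √22 = c + d√133 with c, d ∈ Q. Squaring: 22 = c^2 + 133d^2 + 2cd√133. Since √133 ∉ Q this forces 2cd = 0. If d = 0 then √22 = c ∈ Q, contradicting 22 squarefree > 1. If c = 0 then 22 = 133d^2, so 133·22 = (133d)^2 is a perfect square in Q — but 133·22 = 2926 is not a perfect square (since 133 and 22 are distinct squarefree integers). Contradiction. Hence √22 ∉ Q(√133), so x^2 - 22 stays irreducible over Q(√133) and [Q(√133, √22) : Q(√133)] = 2. By the tower law, [Q(√133, √22) : Q] = 2 · 2 = 4.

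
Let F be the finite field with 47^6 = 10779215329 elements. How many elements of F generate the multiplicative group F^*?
There are φ(10779215328) = 2791895040 primitive elements

F_q^* is cyclic of order q - 1 = 10779215328. A cyclic group of order m has exactly φ(m) generators. Here m = 10779215328 = 2^5 · 3^2 · 7 · 23 · 37 · 61 · 103, so the number of primitive elements is φ(10779215328) = 2791895040.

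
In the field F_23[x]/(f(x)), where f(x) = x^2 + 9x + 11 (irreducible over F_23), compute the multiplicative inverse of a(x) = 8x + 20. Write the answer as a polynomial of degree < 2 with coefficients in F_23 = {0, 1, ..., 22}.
a(x)^(-1) ≡ 17x + 7 (mod f(x))

Since f is irreducible over F_23, F_23[x]/(f) is a field and a(x) ≠ 0 has an inverse. Apply the extended Euclidean algorithm to f(x) and a(x) in F_23[x]: f(x) = (3x + 8)·a(x) + (12). The last nonzero remainder is the constant 12 = gcd(f, a) in F_23. Back-substituting through the division chain expresses 12 = s(x)·a(x) + t(x)·f(x) with s(x) ≡ 20x + 15 (mod f), so (20x + 15)·a(x) ≡ 12 (mod f). Multiplying by 12^(-1) ≡ 2 in F_23 gives a(x)^(-1) ≡ 2·(20x + 15) ≡ 17x + 7 (mod f). Check: (8x + 20)·(17x + 7) = 21x^2 + 5x + 2 ≡ 1 (mod x^2 + 9x + 11).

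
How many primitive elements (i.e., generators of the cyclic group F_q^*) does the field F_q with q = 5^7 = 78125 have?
There are φ(78124) = 39060 primitive elements

F_q^* is cyclic of order q - 1 = 78124. A cyclic group of order m has exactly φ(m) generators. Here m = 78124 = 2^2 · 19531, so the number of primitive elements is φ(78124) = 39060.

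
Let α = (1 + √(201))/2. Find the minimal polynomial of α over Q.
m_α(x) = x^2 - x - 50

From 2α - 1 = √(201), squaring gives (2α - 1)^2 = 201, i.e. 4α^2 - 4α + 1 = 201, so α^2 - α + (1 - 201)/4 = 0. Since 201 ≡ 1 (mod 4), (1 - 201)/4 = -50 ∈ Z. The polynomial x^2 - x - 50 has discriminant 1 - 4·(-50) = 201, which is not a perfect square in Q (d = 201 is squarefree and ≠ 1), so x^2 - x - 50 is irreducible over Q. It is the minimal polynomial of α.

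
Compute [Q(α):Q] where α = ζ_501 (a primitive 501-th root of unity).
[Q(α):Q] = 332

The minimal polynomial of ζ_501 over Q is the 501-th cyclotomic polynomial Φ_501(x), which is irreducible over Q and has degree φ(501) = 332. Hence [Q(α):Q] = φ(501) = 332.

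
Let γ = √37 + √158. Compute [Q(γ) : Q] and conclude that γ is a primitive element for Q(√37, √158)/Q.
[Q(γ) : Q] = 4 (equivalently, Q(γ) = Q(√37, √158))

Obviously Q(γ) ⊆ Q(√37, √158), and [Q(√37, √158):Q] = 4 (since 37, 158 are distinct squarefree integers > 1 with 5846 not a perfect square). To show equality we compute the minimal polynomial of γ. From γ = √37 + √158: γ^2 = 37 + 2√(5846) + 158 = 195 + 2√(5846), so γ^2 - 195 = 2√(5846); squaring, (γ^2 - 195)^2 = 4·5846, i.e. γ^4 - 390γ^2 + 38025 - 23384 = 0, i.e. γ^4 - 390γ^2 + 14641 = 0. So γ is a root of x^4 - 390x^2 + 14641. This polynomial is irreducible over Q: it has no rational root (each ±√37 ± √158 is irrational), and any factorization into two quadratics over Q would force √(5846) ∈ Q (pairing opposite roots) or √37, √158 ∈ Q (other pairings), all impossible. Hence [Q(γ):Q] = 4 = [Q(√37, √158):Q], so Q(γ) = Q(√37, √158).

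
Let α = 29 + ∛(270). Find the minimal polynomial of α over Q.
m_α(x) = x^3 - 87x^2 + 2523x - 24659

Set β = α - 29 = ∛(270), so β^3 = 270. Then (α - 29)^3 - 270 = 0, i.e. α is a root of g(x) = (x - 29)^3 - 270 = x^3 - 87x^2 + 2523x - 24659. Since g(x) = h(x - 29) where h(x) = x^3 - 270, and h is irreducible over Q (because 270 is not a perfect cube, so h has no rational root, and a monic cubic with no rational root is irreducible), g is also irreducible (irreducibility is preserved under the substitution x → x - 29). Hence m_α(x) = x^3 - 87x^2 + 2523x - 24659.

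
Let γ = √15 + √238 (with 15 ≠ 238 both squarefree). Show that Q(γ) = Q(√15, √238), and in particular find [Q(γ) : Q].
[Q(γ) : Q] = 4 (equivalently, Q(γ) = Q(√15, √238))

Obviously Q(γ) ⊆ Q(√15, √238), and [Q(√15, √238):Q] = 4 (since 15, 238 are distinct squarefree integers > 1 with 3570 not a perfect square). To show equality we compute the minimal polynomial of γ. From γ = √15 + √238: γ^2 = 15 + 2√(3570) + 238 = 253 + 2√(3570), so γ^2 - 253 = 2√(3570); squaring, (γ^2 - 253)^2 = 4·3570, i.e. γ^4 - 506γ^2 + 64009 - 14280 = 0, i.e. γ^4 - 506γ^2 + 49729 = 0. So γ is a root of x^4 - 506x^2 + 49729. This polynomial is irreducible over Q: it has no rational root (each ±√15 ± √238 is irrational), and any factorization into two quadratics over Q would force √(3570) ∈ Q (pairing opposite roots) or √15, √238 ∈ Q (other pairings), all impossible. Hence [Q(γ):Q] = 4 = [Q(√15, √238):Q], so Q(γ) = Q(√15, √238).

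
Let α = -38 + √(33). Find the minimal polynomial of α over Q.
m_α(x) = x^2 + 76x + 1411

From α + 38 = √(33), squaring gives (α + 38)^2 = 33, i.e. α^2 + 76α + 1444 = 33, so α^2 + 76α + 1411 = 0. The discriminant of x^2 + 76x + 1411 is (76)^2 - 4·(1411) = 5776 - 5644 = 132, and 4·(33) is not a perfect square in Q since 33 is squarefree and ≠ 1. Hence x^2 + 76x + 1411 is irreducible over Q and is the minimal polynomial of α.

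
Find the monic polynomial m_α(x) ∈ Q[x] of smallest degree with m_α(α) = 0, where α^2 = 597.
m_α(x) = x^2 - 597

α satisfies α^2 - 597 = 0, so x^2 - 597 annihilates α. Since d = 597 is squarefree and ≠ 1, it is not a perfect square in Q, so x^2 - 597 has no rational root and is therefore irreducible over Q (a degree-2 polynomial over a field is irreducible iff it has no root). Hence m_α(x) = x^2 - 597.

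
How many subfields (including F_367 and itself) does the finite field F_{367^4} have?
F_{367^4} has 3 subfields

The subfields of F_{p^n} are exactly the fields F_{p^d} for d | n (each is the fixed field of the unique index-d subgroup of Gal(F_{p^n}/F_p) ≅ Z/nZ). The divisors of n = 4 are {1, 2, 4}, giving 3 subfields: F_{367^1}, F_{367^2}, F_{367^4}.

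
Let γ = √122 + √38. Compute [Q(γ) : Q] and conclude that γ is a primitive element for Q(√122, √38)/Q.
[Q(γ) : Q] = 4 (equivalently, Q(γ) = Q(√122, √38))

Obviously Q(γ) ⊆ Q(√122, √38), and [Q(√122, √38):Q] = 4 (since 122, 38 are distinct squarefree integers > 1 with 4636 not a perfect square). To show equality we compute the minimal polynomial of γ. From γ = √122 + √38: γ^2 = 122 + 2√(4636) + 38 = 160 + 2√(4636), so γ^2 - 160 = 2√(4636); squaring, (γ^2 - 160)^2 = 4·4636, i.e. γ^4 - 320γ^2 + 25600 - 18544 = 0, i.e. γ^4 - 320γ^2 + 7056 = 0. So γ is a root of x^4 - 320x^2 + 7056. This polynomial is irreducible over Q: it has no rational root (each ±√122 ± √38 is irrational), and any factorization into two quadratics over Q would force √(4636) ∈ Q (pairing opposite roots) or √122, √38 ∈ Q (other pairings), all impossible. Hence [Q(γ):Q] = 4 = [Q(√122, √38):Q], so Q(γ) = Q(√122, √38).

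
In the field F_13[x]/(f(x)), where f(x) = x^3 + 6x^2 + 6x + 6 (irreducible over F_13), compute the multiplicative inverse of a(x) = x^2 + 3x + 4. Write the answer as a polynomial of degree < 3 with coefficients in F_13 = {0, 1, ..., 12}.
a(x)^(-1) ≡ 3x^2 + 8x + 2 (mod f(x))

Since f is irreducible over F_13, F_13[x]/(f) is a field and a(x) ≠ 0 has an inverse. Apply the extended Euclidean algorithm to f(x) and a(x) in F_13[x]: f(x) = (x + 3)·a(x) + (6x + 7);  a(x) = (11x + 5)·(6x + 7) + (8). The last nonzero remainder is the constant 8 = gcd(f, a) in F_13. Back-substituting through the division chain expresses 8 = s(x)·a(x) + t(x)·f(x) with s(x) ≡ 11x^2 + 12x + 3 (mod f), so (11x^2 + 12x + 3)·a(x) ≡ 8 (mod f). Multiplying by 8^(-1) ≡ 5 in F_13 gives a(x)^(-1) ≡ 5·(11x^2 + 12x + 3) ≡ 3x^2 + 8x + 2 (mod f). Check: (x^2 + 3x + 4)·(3x^2 + 8x + 2) = 3x^4 + 4x^3 + 12x^2 + 12x + 8 ≡ 1 (mod x^3 + 6x^2 + 6x + 6).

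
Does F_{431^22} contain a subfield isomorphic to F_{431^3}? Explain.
No: F_{431^3} is not a subfield of F_{431^22}

F_{p^m} embeds in F_{p^n} iff m | n. Here 3 ∤ 22 (since 22 = 7·3 + 1 with remainder 1 ≠ 0), so F_{431^3} is not a subfield of F_{431^22}. Equivalently: if it were, the tower law would give 3 = [F_{431^3}:F_431] dividing [F_{431^22}:F_431] = 22, contradiction.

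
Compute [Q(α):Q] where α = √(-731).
[Q(α):Q] = 2

[Q(α):Q] equals the degree of the minimal polynomial of α. Here α^2 = -731 and x^2 + 731 is irreducible (d = -731 is squarefree, ≠ 1, hence not a square), so deg(m_α) = 2. Thus [Q(α):Q] = 2.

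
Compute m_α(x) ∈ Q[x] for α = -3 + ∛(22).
m_α(x) = x^3 + 9x^2 + 27x + 5

Set β = α + 3 = ∛(22), so β^3 = 22. Then (α + 3)^3 - 22 = 0, i.e. α is a root of g(x) = (x + 3)^3 - 22 = x^3 + 9x^2 + 27x + 5. Since g(x) = h(x + 3) where h(x) = x^3 - 22, and h is irreducible over Q (because 22 is not a perfect cube, so h has no rational root, and a monic cubic with no rational root is irreducible), g is also irreducible (irreducibility is preserved under the substitution x → x + 3). Hence m_α(x) = x^3 + 9x^2 + 27x + 5.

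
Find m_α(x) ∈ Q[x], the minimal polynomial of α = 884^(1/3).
m_α(x) = x^3 - 884

α satisfies α^3 = 884, so x^3 - 884 annihilates α. By the rational root test, a rational root p/q (in lowest terms) of x^3 - 884 would satisfy p^3 = 884 q^3, forcing q = 1 and p^3 = 884; but 884 is not a perfect cube, contradiction. A monic cubic over Q with no rational root is irreducible (any nontrivial factorization would include a linear factor). Hence x^3 - 884 is the minimal polynomial of α, and in particular [Q(α):Q] = 3.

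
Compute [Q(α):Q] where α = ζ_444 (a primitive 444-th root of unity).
[Q(α):Q] = 144

The minimal polynomial of ζ_444 over Q is the 444-th cyclotomic polynomial Φ_444(x), which is irreducible over Q and has degree φ(444) = 144. Hence [Q(α):Q] = φ(444) = 144.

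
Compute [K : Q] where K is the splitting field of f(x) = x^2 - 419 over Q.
[K : Q] = 2

f(x) = x^2 - 419 factors as (x - √419)(x + √419). The splitting field is K = Q(√419). Since 419 is squarefree and > 1, it is not a perfect square, so x^2 - 419 is irreducible over Q and [Q(√419) : Q] = 2. Hence [K : Q] = 2.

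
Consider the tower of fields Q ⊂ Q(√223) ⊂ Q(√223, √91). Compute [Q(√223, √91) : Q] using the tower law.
[Q(√223, √91) : Q] = 4

[Q(√223):Q] = 2 (min poly x^2 - 223, irreducible since 223 is squarefree > 1). For the top step, suppose √91 ∈ Q(√223), say √91 = c + d√223 with c, d ∈ Q. Squaring: 91 = c^2 + 223d^2 + 2cd√223. Since √223 ∉ Q this forces 2cd = 0. If d = 0 then √91 = c ∈ Q, contradicting 91 squarefree > 1. If c = 0 then 91 = 223d^2, so 223·91 = (223d)^2 is a perfect square in Q — but 223·91 = 20293 is not a perfect square (since 223 and 91 are distinct squarefree integers). Contradiction. Hence √91 ∉ Q(√223), so x^2 - 91 stays irreducible over Q(√223) and [Q(√223, √91) : Q(√223)] = 2. By the tower law, [Q(√223, √91) : Q] = 2 · 2 = 4.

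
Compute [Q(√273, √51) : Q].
[Q(√273, √51) : Q] = 4

[Q(√273):Q] = 2 (min poly x^2 - 273, irreducible since 273 is squarefree > 1). For the top step, suppose √51 ∈ Q(√273), say √51 = c + d√273 with c, d ∈ Q. Squaring: 51 = c^2 + 273d^2 + 2cd√273. Since √273 ∉ Q this forces 2cd = 0. If d = 0 then √51 = c ∈ Q, contradicting 51 squarefree > 1. If c = 0 then 51 = 273d^2, so 273·51 = (273d)^2 is a perfect square in Q — but 273·51 = 13923 is not a perfect square (since 273 and 51 are distinct squarefree integers). Contradiction. Hence √51 ∉ Q(√273), so x^2 - 51 stays irreducible over Q(√273) and [Q(√273, √51) : Q(√273)] = 2. By the tower law, [Q(√273, √51) : Q] = 2 · 2 = 4.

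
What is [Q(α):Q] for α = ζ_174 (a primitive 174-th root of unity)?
[Q(α):Q] = 56

The minimal polynomial of ζ_174 over Q is the 174-th cyclotomic polynomial Φ_174(x), which is irreducible over Q and has degree φ(174) = 56. Hence [Q(α):Q] = φ(174) = 56.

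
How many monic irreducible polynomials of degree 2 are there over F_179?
There are 15931 monic irreducible polynomials of degree 2 over F_179

Each element of F_{179^2} that lies in no proper subfield is a root of exactly one monic irreducible of degree 2 over F_179, and each such polynomial has 2 distinct roots in F_{179^2}. By Möbius inversion the count is N_179(2) = (1/2) Σ_{d|2} μ(2/d) · 179^d = (1/2)(μ(2)·179^1 + μ(1)·179^2) = 31862/2 = 15931.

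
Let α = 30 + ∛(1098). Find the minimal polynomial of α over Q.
m_α(x) = x^3 - 90x^2 + 2700x - 28098

Set β = α - 30 = ∛(1098), so β^3 = 1098. Then (α - 30)^3 - 1098 = 0, i.e. α is a root of g(x) = (x - 30)^3 - 1098 = x^3 - 90x^2 + 2700x - 28098. Since g(x) = h(x - 30) where h(x) = x^3 - 1098, and h is irreducible over Q (because 1098 is not a perfect cube, so h has no rational root, and a monic cubic with no rational root is irreducible), g is also irreducible (irreducibility is preserved under the substitution x → x - 30). Hence m_α(x) = x^3 - 90x^2 + 2700x - 28098.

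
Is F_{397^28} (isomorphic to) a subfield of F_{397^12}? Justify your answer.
No: F_{397^28} is not a subfield of F_{397^12}

F_{p^m} embeds in F_{p^n} iff m | n. Here 28 ∤ 12 (since 12 = 0·28 + 12 with remainder 12 ≠ 0), so F_{397^28} is not a subfield of F_{397^12}. Equivalently: if it were, the tower law would give 28 = [F_{397^28}:F_397] dividing [F_{397^12}:F_397] = 12, contradiction.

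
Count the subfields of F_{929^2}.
F_{929^2} has 2 subfields

The subfields of F_{p^n} are exactly the fields F_{p^d} for d | n (each is the fixed field of the unique index-d subgroup of Gal(F_{p^n}/F_p) ≅ Z/nZ). The divisors of n = 2 are {1, 2}, giving 2 subfields: F_{929^1}, F_{929^2}.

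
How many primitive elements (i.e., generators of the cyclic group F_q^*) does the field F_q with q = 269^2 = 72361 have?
There are φ(72360) = 19008 primitive elements

F_q^* is cyclic of order q - 1 = 72360. A cyclic group of order m has exactly φ(m) generators. Here m = 72360 = 2^3 · 3^3 · 5 · 67, so the number of primitive elements is φ(72360) = 19008.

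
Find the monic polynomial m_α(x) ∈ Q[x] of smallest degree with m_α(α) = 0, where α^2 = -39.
m_α(x) = x^2 + 39

α satisfies α^2 + 39 = 0, so x^2 + 39 annihilates α. Since d = -39 is squarefree and ≠ 1, it is not a perfect square in Q, so x^2 + 39 has no rational root and is therefore irreducible over Q (a degree-2 polynomial over a field is irreducible iff it has no root). Hence m_α(x) = x^2 + 39.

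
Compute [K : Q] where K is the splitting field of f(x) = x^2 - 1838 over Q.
[K : Q] = 2

f(x) = x^2 - 1838 factors as (x - √1838)(x + √1838). The splitting field is K = Q(√1838). Since 1838 is squarefree and > 1, it is not a perfect square, so x^2 - 1838 is irreducible over Q and [Q(√1838) : Q] = 2. Hence [K : Q] = 2.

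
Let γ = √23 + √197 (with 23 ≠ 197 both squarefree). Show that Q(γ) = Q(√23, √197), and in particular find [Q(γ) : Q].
[Q(γ) : Q] = 4 (equivalently, Q(γ) = Q(√23, √197))

Obviously Q(γ) ⊆ Q(√23, √197), and [Q(√23, √197):Q] = 4 (since 23, 197 are distinct squarefree integers > 1 with 4531 not a perfect square). To show equality we compute the minimal polynomial of γ. From γ = √23 + √197: γ^2 = 23 + 2√(4531) + 197 = 220 + 2√(4531), so γ^2 - 220 = 2√(4531); squaring, (γ^2 - 220)^2 = 4·4531, i.e. γ^4 - 440γ^2 + 48400 - 18124 = 0, i.e. γ^4 - 440γ^2 + 30276 = 0. So γ is a root of x^4 - 440x^2 + 30276. This polynomial is irreducible over Q: it has no rational root (each ±√23 ± √197 is irrational), and any factorization into two quadratics over Q would force √(4531) ∈ Q (pairing opposite roots) or √23, √197 ∈ Q (other pairings), all impossible. Hence [Q(γ):Q] = 4 = [Q(√23, √197):Q], so Q(γ) = Q(√23, √197).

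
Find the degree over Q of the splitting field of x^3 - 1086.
[K : Q] = 6

The roots of x^3 - 1086 are ∛1086, ω∛1086, ω^2∛1086 where ω = e^(2πi/3) is a primitive cube root of unity, so K = Q(∛1086, ω). Now [Q(∛1086):Q] = 3 (since 1086 is not a perfect cube, x^3 - 1086 is irreducible) and [Q(ω):Q] = 2. Both 2 and 3 divide [K:Q], and [K:Q] ≤ 3·2 = 6, so [K:Q] = 6. (Equivalently: Q(∛1086) ⊂ R but ω ∉ R, so [K : Q(∛1086)] = 2.)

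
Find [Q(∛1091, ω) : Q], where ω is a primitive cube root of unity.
[Q(∛1091, ω) : Q] = 6

[Q(∛1091):Q] = 3 (min poly x^3 - 1091, irreducible since 1091 is not a perfect cube). [Q(ω):Q] = 2 (min poly x^2 + x + 1). Since Q(∛1091) ⊂ R and ω ∉ R, we have ω ∉ Q(∛1091), so x^2 + x + 1 remains irreducible over Q(∛1091) and [Q(∛1091, ω) : Q(∛1091)] = 2. By the tower law, [Q(∛1091, ω) : Q] = 3 · 2 = 6. (In fact Q(∛1091, ω) is the splitting field of x^3 - 1091 over Q.)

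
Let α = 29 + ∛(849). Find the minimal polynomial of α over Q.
m_α(x) = x^3 - 87x^2 + 2523x - 25238

Set β = α - 29 = ∛(849), so β^3 = 849. Then (α - 29)^3 - 849 = 0, i.e. α is a root of g(x) = (x - 29)^3 - 849 = x^3 - 87x^2 + 2523x - 25238. Since g(x) = h(x - 29) where h(x) = x^3 - 849, and h is irreducible over Q (because 849 is not a perfect cube, so h has no rational root, and a monic cubic with no rational root is irreducible), g is also irreducible (irreducibility is preserved under the substitution x → x - 29). Hence m_α(x) = x^3 - 87x^2 + 2523x - 25238.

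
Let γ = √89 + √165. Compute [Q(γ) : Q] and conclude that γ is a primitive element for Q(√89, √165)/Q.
[Q(γ) : Q] = 4 (equivalently, Q(γ) = Q(√89, √165))

Obviously Q(γ) ⊆ Q(√89, √165), and [Q(√89, √165):Q] = 4 (since 89, 165 are distinct squarefree integers > 1 with 14685 not a perfect square). To show equality we compute the minimal polynomial of γ. From γ = √89 + √165: γ^2 = 89 + 2√(14685) + 165 = 254 + 2√(14685), so γ^2 - 254 = 2√(14685); squaring, (γ^2 - 254)^2 = 4·14685, i.e. γ^4 - 508γ^2 + 64516 - 58740 = 0, i.e. γ^4 - 508γ^2 + 5776 = 0. So γ is a root of x^4 - 508x^2 + 5776. This polynomial is irreducible over Q: it has no rational root (each ±√89 ± √165 is irrational), and any factorization into two quadratics over Q would force √(14685) ∈ Q (pairing opposite roots) or √89, √165 ∈ Q (other pairings), all impossible. Hence [Q(γ):Q] = 4 = [Q(√89, √165):Q], so Q(γ) = Q(√89, √165).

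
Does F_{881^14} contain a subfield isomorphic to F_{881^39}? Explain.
No: F_{881^39} is not a subfield of F_{881^14}

F_{p^m} embeds in F_{p^n} iff m | n. Here 39 ∤ 14 (since 14 = 0·39 + 14 with remainder 14 ≠ 0), so F_{881^39} is not a subfield of F_{881^14}. Equivalently: if it were, the tower law would give 39 = [F_{881^39}:F_881] dividing [F_{881^14}:F_881] = 14, contradiction.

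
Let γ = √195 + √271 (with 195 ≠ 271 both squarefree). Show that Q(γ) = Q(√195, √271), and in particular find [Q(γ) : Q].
[Q(γ) : Q] = 4 (equivalently, Q(γ) = Q(√195, √271))

Obviously Q(γ) ⊆ Q(√195, √271), and [Q(√195, √271):Q] = 4 (since 195, 271 are distinct squarefree integers > 1 with 52845 not a perfect square). To show equality we compute the minimal polynomial of γ. From γ = √195 + √271: γ^2 = 195 + 2√(52845) + 271 = 466 + 2√(52845), so γ^2 - 466 = 2√(52845); squaring, (γ^2 - 466)^2 = 4·52845, i.e. γ^4 - 932γ^2 + 217156 - 211380 = 0, i.e. γ^4 - 932γ^2 + 5776 = 0. So γ is a root of x^4 - 932x^2 + 5776. This polynomial is irreducible over Q: it has no rational root (each ±√195 ± √271 is irrational), and any factorization into two quadratics over Q would force √(52845) ∈ Q (pairing opposite roots) or √195, √271 ∈ Q (other pairings), all impossible. Hence [Q(γ):Q] = 4 = [Q(√195, √271):Q], so Q(γ) = Q(√195, √271).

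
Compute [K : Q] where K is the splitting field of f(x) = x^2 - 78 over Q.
[K : Q] = 2

f(x) = x^2 - 78 factors as (x - √78)(x + √78). The splitting field is K = Q(√78). Since 78 is squarefree and > 1, it is not a perfect square, so x^2 - 78 is irreducible over Q and [Q(√78) : Q] = 2. Hence [K : Q] = 2.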